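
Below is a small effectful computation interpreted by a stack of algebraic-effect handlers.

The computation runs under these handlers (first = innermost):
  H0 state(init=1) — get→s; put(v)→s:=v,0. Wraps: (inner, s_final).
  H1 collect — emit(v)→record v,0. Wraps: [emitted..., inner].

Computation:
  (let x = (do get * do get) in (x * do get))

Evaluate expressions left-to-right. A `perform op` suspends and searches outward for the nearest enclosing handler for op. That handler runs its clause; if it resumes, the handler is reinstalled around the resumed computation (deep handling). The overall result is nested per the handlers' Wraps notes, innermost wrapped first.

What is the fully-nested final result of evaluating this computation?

Evaluation trace:
get @ H0 ⇒ 1
get @ H0 ⇒ 1
get @ H0 ⇒ 1
H0 returns (1, 1)
H1 returns [(1, 1)]
= [(1, 1)]

Answer: [(1, 1)]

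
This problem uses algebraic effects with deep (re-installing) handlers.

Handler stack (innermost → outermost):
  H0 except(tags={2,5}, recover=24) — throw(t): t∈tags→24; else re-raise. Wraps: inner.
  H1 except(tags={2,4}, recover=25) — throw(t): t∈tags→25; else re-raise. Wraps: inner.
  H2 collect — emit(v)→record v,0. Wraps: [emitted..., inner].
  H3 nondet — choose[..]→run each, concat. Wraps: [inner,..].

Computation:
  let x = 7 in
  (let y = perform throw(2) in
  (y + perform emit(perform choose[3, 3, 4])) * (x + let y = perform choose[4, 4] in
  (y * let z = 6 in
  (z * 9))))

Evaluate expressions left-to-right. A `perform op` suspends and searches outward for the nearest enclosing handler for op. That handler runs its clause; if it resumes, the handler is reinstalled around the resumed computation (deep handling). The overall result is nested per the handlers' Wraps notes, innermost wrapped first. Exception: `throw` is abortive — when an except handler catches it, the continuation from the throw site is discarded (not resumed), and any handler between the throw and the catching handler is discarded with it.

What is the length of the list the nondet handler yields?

Answer: 1

Evaluation trace:
throw(2) @ H0 caught ⇒ 24
H1 returns 24
H2 returns [24]
H3 returns [[24]]
= [[24]]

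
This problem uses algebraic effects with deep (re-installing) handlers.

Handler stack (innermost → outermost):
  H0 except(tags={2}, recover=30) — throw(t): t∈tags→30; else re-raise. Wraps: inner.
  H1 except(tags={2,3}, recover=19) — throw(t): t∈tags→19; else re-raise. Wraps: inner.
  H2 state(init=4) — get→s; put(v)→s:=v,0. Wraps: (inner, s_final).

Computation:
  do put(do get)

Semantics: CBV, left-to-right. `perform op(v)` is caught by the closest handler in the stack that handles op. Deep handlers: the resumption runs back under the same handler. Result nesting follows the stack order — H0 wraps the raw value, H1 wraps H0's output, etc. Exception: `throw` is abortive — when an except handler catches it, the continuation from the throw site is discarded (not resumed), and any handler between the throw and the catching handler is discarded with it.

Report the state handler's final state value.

Answer: 4

Step-by-step:
get @ H2 ⇒ 4
put(4) @ H2 ⇒ s:=4
H0 returns 0
H1 returns 0
H2 returns (0, 4)
= (0, 4)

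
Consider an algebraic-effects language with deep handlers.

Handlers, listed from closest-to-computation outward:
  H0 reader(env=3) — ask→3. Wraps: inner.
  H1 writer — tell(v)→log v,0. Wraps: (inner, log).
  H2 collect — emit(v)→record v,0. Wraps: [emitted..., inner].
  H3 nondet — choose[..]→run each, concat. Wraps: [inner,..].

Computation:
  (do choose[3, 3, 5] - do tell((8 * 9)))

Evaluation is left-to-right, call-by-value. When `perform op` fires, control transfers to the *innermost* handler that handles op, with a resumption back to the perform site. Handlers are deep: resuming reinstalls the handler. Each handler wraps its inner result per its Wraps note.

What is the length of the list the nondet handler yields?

Evaluation trace:
choose[3, 3, 5] @ H3
  branch[0] choose=3:
    tell(72) @ H1 ⇒ log+=72
    H0 returns 3
    H1 returns (3, (72))
    H2 returns [(3, (72))]
    H3 returns [[(3, (72))]]
  branch[1] choose=3:
    tell(72) @ H1 ⇒ log+=72
    H0 returns 3
    H1 returns (3, (72))
    H2 returns [(3, (72))]
    H3 returns [[(3, (72))]]
  branch[2] choose=5:
    tell(72) @ H1 ⇒ log+=72
    H0 returns 5
    H1 returns (5, (72))
    H2 returns [(5, (72))]
    H3 returns [[(5, (72))]]
= [[(3, (72))], [(3, (72))], [(5, (72))]]

Answer: 3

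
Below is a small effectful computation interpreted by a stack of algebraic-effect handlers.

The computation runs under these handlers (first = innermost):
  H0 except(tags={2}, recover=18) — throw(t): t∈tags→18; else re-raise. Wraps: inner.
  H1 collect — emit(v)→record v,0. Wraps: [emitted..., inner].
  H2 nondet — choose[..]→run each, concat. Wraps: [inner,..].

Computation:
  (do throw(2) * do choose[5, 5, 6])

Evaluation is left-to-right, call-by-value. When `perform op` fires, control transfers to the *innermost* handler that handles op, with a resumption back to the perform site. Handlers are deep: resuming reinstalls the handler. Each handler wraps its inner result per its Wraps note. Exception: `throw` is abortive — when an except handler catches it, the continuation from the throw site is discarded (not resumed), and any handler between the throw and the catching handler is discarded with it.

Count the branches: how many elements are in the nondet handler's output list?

Working:
throw(2) @ H0 caught ⇒ 18
H1 returns [18]
H2 returns [[18]]
= [[18]]

Answer: 1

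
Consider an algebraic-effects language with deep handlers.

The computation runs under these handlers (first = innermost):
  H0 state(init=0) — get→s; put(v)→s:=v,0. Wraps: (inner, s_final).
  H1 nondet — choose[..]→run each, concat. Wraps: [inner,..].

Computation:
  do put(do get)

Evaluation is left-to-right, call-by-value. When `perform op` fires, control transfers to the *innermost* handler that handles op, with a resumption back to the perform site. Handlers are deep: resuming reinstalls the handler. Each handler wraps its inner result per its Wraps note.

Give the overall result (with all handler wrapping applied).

Evaluation trace:
get @ H0 ⇒ 0
put(0) @ H0 ⇒ s:=0
H0 returns (0, 0)
H1 returns [(0, 0)]
= [(0, 0)]

Answer: [(0, 0)]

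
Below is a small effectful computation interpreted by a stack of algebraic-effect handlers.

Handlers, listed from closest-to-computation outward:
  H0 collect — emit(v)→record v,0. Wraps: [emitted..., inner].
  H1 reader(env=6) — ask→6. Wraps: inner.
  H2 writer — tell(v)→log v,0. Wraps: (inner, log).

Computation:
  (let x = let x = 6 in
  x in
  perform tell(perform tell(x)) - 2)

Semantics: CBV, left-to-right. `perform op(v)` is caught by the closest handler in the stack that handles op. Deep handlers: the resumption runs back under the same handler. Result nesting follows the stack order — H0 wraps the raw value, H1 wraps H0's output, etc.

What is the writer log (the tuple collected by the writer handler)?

Answer: (6, 0)

Working:
tell(6) @ H2 ⇒ log+=6
tell(0) @ H2 ⇒ log+=0
H0 returns [-2]
H1 returns [-2]
H2 returns ([-2], (6, 0))
= ([-2], (6, 0))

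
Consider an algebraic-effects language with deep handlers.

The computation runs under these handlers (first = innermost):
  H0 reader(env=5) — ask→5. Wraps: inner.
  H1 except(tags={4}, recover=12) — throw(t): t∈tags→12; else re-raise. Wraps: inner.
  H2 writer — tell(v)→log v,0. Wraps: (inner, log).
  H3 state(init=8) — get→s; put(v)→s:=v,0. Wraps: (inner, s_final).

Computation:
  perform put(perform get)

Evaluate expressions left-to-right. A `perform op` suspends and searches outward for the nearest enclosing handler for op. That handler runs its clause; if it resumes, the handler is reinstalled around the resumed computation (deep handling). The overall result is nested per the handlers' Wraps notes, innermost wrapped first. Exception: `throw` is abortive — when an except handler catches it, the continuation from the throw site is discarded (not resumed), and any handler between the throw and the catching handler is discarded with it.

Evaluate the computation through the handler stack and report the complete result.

Working:
get @ H3 ⇒ 8
put(8) @ H3 ⇒ s:=8
H0 returns 0
H1 returns 0
H2 returns (0, ())
H3 returns ((0, ()), 8)
= ((0, ()), 8)

Answer: ((0, ()), 8)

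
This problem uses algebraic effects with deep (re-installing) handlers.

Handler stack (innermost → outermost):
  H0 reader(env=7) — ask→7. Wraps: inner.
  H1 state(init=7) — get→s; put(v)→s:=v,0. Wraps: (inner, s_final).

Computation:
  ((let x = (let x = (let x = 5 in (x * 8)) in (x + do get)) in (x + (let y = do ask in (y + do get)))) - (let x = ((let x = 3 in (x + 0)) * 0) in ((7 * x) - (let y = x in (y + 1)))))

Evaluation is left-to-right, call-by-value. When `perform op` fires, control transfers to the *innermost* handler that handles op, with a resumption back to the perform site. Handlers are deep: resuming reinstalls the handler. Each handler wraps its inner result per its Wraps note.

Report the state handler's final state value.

Working:
get @ H1 ⇒ 7
ask @ H0 ⇒ 7
get @ H1 ⇒ 7
H0 returns 62
H1 returns (62, 7)
= (62, 7)

Answer: 7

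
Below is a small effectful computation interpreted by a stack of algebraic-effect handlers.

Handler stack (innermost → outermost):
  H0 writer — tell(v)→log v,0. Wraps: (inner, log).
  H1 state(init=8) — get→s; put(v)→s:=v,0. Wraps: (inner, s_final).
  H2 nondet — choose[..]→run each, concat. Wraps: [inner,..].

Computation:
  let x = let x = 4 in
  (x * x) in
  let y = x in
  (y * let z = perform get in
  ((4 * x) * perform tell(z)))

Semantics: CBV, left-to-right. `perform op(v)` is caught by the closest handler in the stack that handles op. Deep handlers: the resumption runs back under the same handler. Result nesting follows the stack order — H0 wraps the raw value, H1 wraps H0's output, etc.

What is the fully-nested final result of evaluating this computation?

Working:
get @ H1 ⇒ 8
tell(8) @ H0 ⇒ log+=8
H0 returns (0, (8))
H1 returns ((0, (8)), 8)
H2 returns [((0, (8)), 8)]
= [((0, (8)), 8)]

Answer: [((0, (8)), 8)]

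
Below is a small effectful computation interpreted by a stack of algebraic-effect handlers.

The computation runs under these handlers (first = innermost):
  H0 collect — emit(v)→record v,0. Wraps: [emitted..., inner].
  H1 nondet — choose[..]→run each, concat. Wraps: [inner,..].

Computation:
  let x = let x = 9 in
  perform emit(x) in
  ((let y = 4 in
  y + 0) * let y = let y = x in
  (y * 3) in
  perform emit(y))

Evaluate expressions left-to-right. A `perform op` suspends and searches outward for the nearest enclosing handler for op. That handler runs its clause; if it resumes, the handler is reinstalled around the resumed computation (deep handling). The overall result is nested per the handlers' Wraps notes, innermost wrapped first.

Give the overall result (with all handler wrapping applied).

Answer: [[9, 0, 0]]

Step-by-step:
emit(9) @ H0 ⇒ out+=9
emit(0) @ H0 ⇒ out+=0
H0 returns [9, 0, 0]
H1 returns [[9, 0, 0]]
= [[9, 0, 0]]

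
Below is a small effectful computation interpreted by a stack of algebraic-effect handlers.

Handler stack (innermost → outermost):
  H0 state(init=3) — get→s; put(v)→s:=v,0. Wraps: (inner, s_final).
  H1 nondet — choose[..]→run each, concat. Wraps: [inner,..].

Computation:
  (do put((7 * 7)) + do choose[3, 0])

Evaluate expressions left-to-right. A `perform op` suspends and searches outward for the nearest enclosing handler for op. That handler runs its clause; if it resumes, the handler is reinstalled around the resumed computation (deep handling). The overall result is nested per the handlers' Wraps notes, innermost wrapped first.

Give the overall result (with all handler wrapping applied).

Answer: [(3, 49), (0, 49)]

Step-by-step:
put(49) @ H0 ⇒ s:=49
choose[3, 0] @ H1
  branch[0] choose=3:
    H0 returns (3, 49)
    H1 returns [(3, 49)]
  branch[1] choose=0:
    H0 returns (0, 49)
    H1 returns [(0, 49)]
= [(3, 49), (0, 49)]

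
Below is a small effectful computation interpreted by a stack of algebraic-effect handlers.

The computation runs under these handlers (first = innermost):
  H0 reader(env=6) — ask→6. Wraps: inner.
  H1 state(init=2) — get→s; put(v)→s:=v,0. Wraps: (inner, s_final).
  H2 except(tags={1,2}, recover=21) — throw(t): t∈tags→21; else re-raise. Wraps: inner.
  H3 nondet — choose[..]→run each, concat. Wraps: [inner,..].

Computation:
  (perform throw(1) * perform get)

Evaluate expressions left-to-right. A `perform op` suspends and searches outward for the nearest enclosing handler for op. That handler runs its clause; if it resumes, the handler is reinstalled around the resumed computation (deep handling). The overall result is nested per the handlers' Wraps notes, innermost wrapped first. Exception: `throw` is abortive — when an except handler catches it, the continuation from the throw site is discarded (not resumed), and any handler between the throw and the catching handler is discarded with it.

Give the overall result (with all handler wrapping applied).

Step-by-step:
throw(1) @ H2 caught ⇒ 21
H3 returns [21]
= [21]

Answer: [21]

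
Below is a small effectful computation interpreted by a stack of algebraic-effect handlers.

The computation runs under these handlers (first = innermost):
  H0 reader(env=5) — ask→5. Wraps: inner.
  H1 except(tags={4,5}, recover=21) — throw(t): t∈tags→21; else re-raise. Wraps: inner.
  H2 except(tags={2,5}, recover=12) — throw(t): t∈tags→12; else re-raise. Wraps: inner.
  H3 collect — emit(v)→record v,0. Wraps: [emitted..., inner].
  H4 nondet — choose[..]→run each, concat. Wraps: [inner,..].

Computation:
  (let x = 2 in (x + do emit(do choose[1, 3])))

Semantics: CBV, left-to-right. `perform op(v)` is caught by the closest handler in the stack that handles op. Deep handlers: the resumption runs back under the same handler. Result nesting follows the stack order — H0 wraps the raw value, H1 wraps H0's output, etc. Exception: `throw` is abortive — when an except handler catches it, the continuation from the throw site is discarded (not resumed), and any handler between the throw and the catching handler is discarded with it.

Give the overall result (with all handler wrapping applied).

Answer: [[1, 2], [3, 2]]

Step-by-step:
choose[1, 3] @ H4
  branch[0] choose=1:
    emit(1) @ H3 ⇒ out+=1
    H0 returns 2
    H1 returns 2
    H2 returns 2
    H3 returns [1, 2]
    H4 returns [[1, 2]]
  branch[1] choose=3:
    emit(3) @ H3 ⇒ out+=3
    H0 returns 2
    H1 returns 2
    H2 returns 2
    H3 returns [3, 2]
    H4 returns [[3, 2]]
= [[1, 2], [3, 2]]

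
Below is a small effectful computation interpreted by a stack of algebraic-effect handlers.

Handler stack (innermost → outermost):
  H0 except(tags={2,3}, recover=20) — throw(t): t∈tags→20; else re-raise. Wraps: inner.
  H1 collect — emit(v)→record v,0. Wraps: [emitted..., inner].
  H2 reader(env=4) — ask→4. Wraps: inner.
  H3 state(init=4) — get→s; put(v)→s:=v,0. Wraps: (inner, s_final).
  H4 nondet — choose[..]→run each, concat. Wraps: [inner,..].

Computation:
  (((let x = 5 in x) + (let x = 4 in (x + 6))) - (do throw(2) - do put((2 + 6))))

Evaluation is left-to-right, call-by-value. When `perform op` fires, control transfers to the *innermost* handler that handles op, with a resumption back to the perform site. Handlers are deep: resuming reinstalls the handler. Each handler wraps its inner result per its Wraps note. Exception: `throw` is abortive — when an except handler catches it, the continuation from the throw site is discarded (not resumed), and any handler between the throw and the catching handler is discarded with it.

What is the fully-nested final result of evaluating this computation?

Answer: [([20], 4)]

Working:
throw(2) @ H0 caught ⇒ 20
H1 returns [20]
H2 returns [20]
H3 returns ([20], 4)
H4 returns [([20], 4)]
= [([20], 4)]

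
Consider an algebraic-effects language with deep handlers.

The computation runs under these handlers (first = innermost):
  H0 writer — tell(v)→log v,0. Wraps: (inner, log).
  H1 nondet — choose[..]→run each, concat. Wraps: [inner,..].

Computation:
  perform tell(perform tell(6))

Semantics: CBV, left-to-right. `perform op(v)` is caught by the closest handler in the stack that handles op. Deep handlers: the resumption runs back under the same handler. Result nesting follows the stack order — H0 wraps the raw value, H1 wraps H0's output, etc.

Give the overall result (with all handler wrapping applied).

Answer: [(0, (6, 0))]

Step-by-step:
tell(6) @ H0 ⇒ log+=6
tell(0) @ H0 ⇒ log+=0
H0 returns (0, (6, 0))
H1 returns [(0, (6, 0))]
= [(0, (6, 0))]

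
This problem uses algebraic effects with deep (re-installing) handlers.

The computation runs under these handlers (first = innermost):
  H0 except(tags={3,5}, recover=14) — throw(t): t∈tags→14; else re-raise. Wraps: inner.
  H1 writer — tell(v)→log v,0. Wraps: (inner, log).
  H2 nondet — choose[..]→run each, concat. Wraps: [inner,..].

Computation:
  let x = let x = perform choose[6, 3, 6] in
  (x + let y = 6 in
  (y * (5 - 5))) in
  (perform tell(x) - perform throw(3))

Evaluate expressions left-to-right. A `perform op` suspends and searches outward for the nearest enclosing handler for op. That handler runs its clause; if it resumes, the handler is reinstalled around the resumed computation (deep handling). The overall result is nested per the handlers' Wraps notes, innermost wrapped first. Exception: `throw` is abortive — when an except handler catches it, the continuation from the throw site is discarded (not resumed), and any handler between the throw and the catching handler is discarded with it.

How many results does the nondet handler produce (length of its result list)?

Evaluation trace:
choose[6, 3, 6] @ H2
  branch[0] choose=6:
    tell(6) @ H1 ⇒ log+=6
    throw(3) @ H0 caught ⇒ 14
    H1 returns (14, (6))
    H2 returns [(14, (6))]
  branch[1] choose=3:
    tell(3) @ H1 ⇒ log+=3
    throw(3) @ H0 caught ⇒ 14
    H1 returns (14, (3))
    H2 returns [(14, (3))]
  branch[2] choose=6:
    tell(6) @ H1 ⇒ log+=6
    throw(3) @ H0 caught ⇒ 14
    H1 returns (14, (6))
    H2 returns [(14, (6))]
= [(14, (6)), (14, (3)), (14, (6))]

Answer: 3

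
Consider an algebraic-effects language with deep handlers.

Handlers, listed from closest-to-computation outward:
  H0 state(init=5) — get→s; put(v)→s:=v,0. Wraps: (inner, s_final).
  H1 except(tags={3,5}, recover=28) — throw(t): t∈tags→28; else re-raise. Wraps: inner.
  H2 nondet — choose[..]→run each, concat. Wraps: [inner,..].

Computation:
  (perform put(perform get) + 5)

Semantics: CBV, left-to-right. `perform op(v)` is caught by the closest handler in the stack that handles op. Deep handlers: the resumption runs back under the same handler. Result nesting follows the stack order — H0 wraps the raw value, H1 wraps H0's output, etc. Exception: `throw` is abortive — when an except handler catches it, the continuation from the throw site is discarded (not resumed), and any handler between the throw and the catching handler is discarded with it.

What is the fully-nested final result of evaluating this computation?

Working:
get @ H0 ⇒ 5
put(5) @ H0 ⇒ s:=5
H0 returns (5, 5)
H1 returns (5, 5)
H2 returns [(5, 5)]
= [(5, 5)]

Answer: [(5, 5)]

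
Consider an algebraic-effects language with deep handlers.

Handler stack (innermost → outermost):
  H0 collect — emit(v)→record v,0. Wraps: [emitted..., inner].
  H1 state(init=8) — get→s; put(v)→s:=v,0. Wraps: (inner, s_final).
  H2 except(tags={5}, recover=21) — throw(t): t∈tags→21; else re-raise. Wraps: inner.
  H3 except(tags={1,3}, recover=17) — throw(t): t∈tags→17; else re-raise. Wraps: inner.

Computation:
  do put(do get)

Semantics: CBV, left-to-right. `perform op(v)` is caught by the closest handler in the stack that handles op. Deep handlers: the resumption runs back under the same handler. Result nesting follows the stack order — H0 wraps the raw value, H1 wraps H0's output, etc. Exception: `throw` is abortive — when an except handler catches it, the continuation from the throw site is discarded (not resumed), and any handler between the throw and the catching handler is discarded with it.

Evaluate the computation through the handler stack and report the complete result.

Answer: ([0], 8)

Evaluation trace:
get @ H1 ⇒ 8
put(8) @ H1 ⇒ s:=8
H0 returns [0]
H1 returns ([0], 8)
H2 returns ([0], 8)
H3 returns ([0], 8)
= ([0], 8)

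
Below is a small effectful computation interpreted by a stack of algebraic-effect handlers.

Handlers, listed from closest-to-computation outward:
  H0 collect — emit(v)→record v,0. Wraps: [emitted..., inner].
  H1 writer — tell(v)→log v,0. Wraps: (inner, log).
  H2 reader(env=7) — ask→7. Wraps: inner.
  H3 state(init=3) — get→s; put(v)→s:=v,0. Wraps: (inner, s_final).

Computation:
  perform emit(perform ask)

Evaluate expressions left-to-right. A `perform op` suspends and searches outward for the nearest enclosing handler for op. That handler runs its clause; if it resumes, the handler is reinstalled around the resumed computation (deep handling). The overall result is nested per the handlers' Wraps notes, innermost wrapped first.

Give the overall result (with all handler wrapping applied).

Working:
ask @ H2 ⇒ 7
emit(7) @ H0 ⇒ out+=7
H0 returns [7, 0]
H1 returns ([7, 0], ())
H2 returns ([7, 0], ())
H3 returns (([7, 0], ()), 3)
= (([7, 0], ()), 3)

Answer: (([7, 0], ()), 3)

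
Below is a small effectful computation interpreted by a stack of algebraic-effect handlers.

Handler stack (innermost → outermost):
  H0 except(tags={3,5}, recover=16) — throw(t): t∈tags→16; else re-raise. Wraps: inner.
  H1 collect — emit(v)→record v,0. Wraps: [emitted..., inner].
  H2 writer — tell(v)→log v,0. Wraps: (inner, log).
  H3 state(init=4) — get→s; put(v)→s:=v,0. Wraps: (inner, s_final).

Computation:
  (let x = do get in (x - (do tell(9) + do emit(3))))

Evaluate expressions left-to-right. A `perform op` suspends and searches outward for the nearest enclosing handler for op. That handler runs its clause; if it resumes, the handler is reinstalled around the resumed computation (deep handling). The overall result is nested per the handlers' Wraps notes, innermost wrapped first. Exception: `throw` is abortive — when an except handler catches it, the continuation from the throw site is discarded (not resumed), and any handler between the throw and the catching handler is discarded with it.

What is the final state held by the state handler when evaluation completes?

Step-by-step:
get @ H3 ⇒ 4
tell(9) @ H2 ⇒ log+=9
emit(3) @ H1 ⇒ out+=3
H0 returns 4
H1 returns [3, 4]
H2 returns ([3, 4], (9))
H3 returns (([3, 4], (9)), 4)
= (([3, 4], (9)), 4)

Answer: 4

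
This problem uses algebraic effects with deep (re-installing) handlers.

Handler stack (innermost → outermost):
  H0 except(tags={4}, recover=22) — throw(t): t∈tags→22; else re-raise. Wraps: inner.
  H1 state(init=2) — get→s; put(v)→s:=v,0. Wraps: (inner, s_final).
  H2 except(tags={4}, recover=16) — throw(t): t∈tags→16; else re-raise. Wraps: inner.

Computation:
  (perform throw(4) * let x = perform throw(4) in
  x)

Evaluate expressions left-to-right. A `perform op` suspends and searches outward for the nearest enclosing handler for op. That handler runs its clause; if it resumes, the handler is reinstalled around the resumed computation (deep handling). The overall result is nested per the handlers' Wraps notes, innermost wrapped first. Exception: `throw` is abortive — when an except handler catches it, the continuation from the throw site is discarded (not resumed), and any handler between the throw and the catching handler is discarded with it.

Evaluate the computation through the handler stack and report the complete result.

Answer: (22, 2)

Step-by-step:
throw(4) @ H0 caught ⇒ 22
H1 returns (22, 2)
H2 returns (22, 2)
= (22, 2)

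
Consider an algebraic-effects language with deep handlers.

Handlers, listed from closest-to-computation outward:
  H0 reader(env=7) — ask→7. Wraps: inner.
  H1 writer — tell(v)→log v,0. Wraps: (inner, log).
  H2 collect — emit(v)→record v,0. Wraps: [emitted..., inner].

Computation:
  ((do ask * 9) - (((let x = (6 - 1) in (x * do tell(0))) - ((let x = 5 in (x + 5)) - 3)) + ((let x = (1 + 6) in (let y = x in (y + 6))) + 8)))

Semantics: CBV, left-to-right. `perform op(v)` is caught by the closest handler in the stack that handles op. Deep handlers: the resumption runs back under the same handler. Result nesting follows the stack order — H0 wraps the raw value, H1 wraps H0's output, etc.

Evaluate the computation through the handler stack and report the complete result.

Answer: [(49, (0))]

Step-by-step:
ask @ H0 ⇒ 7
tell(0) @ H1 ⇒ log+=0
H0 returns 49
H1 returns (49, (0))
H2 returns [(49, (0))]
= [(49, (0))]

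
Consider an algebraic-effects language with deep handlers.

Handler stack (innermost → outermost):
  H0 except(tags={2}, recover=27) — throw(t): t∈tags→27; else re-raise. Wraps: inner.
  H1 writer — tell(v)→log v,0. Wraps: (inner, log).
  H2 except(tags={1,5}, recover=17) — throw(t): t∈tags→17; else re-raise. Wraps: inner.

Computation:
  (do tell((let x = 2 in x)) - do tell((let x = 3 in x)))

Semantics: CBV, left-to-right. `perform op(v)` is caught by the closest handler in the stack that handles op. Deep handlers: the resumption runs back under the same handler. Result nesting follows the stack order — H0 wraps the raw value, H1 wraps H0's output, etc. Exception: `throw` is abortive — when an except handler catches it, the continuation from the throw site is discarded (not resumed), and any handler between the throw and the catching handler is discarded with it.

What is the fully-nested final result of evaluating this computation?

Evaluation trace:
tell(2) @ H1 ⇒ log+=2
tell(3) @ H1 ⇒ log+=3
H0 returns 0
H1 returns (0, (2, 3))
H2 returns (0, (2, 3))
= (0, (2, 3))

Answer: (0, (2, 3))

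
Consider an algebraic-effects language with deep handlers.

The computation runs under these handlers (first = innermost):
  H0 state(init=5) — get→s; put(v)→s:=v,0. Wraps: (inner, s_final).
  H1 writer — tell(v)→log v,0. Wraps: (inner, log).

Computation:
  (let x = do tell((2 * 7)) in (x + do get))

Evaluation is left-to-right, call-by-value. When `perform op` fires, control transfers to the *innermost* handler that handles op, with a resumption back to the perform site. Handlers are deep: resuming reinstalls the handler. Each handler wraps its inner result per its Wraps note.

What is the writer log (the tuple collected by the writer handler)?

Answer: (14)

Step-by-step:
tell(14) @ H1 ⇒ log+=14
get @ H0 ⇒ 5
H0 returns (5, 5)
H1 returns ((5, 5), (14))
= ((5, 5), (14))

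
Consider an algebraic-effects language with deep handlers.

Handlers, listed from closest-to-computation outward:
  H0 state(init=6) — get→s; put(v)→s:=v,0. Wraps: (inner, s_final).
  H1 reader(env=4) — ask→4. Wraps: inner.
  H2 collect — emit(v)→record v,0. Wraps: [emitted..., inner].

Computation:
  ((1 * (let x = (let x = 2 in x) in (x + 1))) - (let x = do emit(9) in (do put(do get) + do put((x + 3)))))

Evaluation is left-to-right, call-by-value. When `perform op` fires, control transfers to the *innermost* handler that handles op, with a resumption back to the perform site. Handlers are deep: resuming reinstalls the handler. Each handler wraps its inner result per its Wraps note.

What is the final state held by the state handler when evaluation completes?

Working:
emit(9) @ H2 ⇒ out+=9
get @ H0 ⇒ 6
put(6) @ H0 ⇒ s:=6
put(3) @ H0 ⇒ s:=3
H0 returns (3, 3)
H1 returns (3, 3)
H2 returns [9, (3, 3)]
= [9, (3, 3)]

Answer: 3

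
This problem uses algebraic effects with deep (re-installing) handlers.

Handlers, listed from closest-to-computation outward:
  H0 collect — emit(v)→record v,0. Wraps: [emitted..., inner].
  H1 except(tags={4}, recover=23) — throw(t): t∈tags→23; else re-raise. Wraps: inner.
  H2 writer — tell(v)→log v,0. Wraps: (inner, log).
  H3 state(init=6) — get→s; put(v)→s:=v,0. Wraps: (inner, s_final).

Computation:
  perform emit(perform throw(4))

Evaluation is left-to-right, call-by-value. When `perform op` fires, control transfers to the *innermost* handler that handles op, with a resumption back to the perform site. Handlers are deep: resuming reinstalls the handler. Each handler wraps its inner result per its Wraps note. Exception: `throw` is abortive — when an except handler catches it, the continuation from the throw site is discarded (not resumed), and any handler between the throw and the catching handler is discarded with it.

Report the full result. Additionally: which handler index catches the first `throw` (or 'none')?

Step-by-step:
throw(4) @ H1 caught ⇒ 23
H2 returns (23, ())
H3 returns ((23, ()), 6)
= ((23, ()), 6)

Answer: ((23, ()), 6) ; first throw caught by: H1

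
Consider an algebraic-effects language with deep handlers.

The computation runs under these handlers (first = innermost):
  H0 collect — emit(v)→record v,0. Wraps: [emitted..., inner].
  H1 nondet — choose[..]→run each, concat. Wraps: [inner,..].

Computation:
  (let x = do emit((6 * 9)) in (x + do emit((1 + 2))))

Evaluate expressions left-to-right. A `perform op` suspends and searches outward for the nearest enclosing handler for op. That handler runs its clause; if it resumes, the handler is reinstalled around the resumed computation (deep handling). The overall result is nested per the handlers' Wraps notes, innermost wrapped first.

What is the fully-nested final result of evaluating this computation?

Answer: [[54, 3, 0]]

Step-by-step:
emit(54) @ H0 ⇒ out+=54
emit(3) @ H0 ⇒ out+=3
H0 returns [54, 3, 0]
H1 returns [[54, 3, 0]]
= [[54, 3, 0]]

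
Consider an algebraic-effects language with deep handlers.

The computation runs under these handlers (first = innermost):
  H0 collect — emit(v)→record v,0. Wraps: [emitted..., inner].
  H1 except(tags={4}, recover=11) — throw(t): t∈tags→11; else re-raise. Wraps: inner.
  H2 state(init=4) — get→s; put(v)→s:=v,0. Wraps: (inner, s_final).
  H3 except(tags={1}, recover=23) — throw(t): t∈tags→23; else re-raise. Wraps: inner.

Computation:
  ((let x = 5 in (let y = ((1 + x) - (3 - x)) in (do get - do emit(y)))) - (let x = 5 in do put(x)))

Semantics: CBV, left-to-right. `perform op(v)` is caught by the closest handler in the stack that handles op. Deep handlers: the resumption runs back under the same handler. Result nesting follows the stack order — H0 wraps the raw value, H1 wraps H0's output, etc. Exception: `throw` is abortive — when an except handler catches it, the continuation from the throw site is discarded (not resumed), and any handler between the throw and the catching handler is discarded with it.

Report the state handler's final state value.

Step-by-step:
get @ H2 ⇒ 4
emit(8) @ H0 ⇒ out+=8
put(5) @ H2 ⇒ s:=5
H0 returns [8, 4]
H1 returns [8, 4]
H2 returns ([8, 4], 5)
H3 returns ([8, 4], 5)
= ([8, 4], 5)

Answer: 5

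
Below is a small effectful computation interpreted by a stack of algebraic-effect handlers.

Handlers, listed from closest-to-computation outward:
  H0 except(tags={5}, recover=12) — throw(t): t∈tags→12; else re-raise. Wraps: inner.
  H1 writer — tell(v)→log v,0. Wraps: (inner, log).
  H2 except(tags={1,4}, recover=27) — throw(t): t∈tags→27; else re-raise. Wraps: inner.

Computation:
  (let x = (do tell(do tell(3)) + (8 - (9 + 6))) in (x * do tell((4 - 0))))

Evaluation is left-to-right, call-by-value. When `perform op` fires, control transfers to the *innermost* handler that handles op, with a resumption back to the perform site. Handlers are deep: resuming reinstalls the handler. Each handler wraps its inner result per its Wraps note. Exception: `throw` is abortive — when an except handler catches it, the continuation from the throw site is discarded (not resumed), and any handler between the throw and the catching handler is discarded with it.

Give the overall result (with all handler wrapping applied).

Answer: (0, (3, 0, 4))

Working:
tell(3) @ H1 ⇒ log+=3
tell(0) @ H1 ⇒ log+=0
tell(4) @ H1 ⇒ log+=4
H0 returns 0
H1 returns (0, (3, 0, 4))
H2 returns (0, (3, 0, 4))
= (0, (3, 0, 4))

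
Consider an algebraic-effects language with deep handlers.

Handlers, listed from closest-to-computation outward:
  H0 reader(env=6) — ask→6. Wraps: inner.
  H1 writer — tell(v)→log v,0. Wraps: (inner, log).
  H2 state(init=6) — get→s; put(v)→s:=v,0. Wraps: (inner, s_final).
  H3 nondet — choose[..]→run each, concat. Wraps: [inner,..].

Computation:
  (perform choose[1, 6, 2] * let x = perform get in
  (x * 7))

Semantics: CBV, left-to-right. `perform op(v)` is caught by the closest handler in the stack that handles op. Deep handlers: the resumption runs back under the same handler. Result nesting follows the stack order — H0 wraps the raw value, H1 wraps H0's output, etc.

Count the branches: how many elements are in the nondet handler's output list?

Step-by-step:
choose[1, 6, 2] @ H3
  branch[0] choose=1:
    get @ H2 ⇒ 6
    H0 returns 42
    H1 returns (42, ())
    H2 returns ((42, ()), 6)
    H3 returns [((42, ()), 6)]
  branch[1] choose=6:
    get @ H2 ⇒ 6
    H0 returns 252
    H1 returns (252, ())
    H2 returns ((252, ()), 6)
    H3 returns [((252, ()), 6)]
  branch[2] choose=2:
    get @ H2 ⇒ 6
    H0 returns 84
    H1 returns (84, ())
    H2 returns ((84, ()), 6)
    H3 returns [((84, ()), 6)]
= [((42, ()), 6), ((252, ()), 6), ((84, ()), 6)]

Answer: 3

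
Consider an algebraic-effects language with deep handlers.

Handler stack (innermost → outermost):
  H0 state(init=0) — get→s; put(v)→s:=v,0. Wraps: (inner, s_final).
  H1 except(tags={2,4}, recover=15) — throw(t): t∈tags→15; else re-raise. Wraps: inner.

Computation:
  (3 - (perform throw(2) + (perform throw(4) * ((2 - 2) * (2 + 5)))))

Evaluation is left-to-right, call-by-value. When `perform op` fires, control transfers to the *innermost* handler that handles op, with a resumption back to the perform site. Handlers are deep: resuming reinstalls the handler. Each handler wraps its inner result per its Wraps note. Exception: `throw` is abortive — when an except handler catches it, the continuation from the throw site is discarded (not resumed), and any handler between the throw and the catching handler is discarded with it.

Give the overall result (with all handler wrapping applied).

Working:
throw(2) @ H1 caught ⇒ 15
= 15

Answer: 15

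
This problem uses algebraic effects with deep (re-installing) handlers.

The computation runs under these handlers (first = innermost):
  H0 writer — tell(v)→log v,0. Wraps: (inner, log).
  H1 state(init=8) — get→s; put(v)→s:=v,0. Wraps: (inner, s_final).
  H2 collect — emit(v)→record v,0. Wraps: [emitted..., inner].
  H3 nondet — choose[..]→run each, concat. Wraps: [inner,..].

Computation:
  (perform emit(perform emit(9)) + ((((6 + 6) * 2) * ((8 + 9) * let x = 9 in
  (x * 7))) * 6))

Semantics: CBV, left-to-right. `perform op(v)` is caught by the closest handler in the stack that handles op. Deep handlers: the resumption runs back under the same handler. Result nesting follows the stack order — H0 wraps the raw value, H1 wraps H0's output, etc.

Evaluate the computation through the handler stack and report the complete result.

Working:
emit(9) @ H2 ⇒ out+=9
emit(0) @ H2 ⇒ out+=0
H0 returns (154224, ())
H1 returns ((154224, ()), 8)
H2 returns [9, 0, ((154224, ()), 8)]
H3 returns [[9, 0, ((154224, ()), 8)]]
= [[9, 0, ((154224, ()), 8)]]

Answer: [[9, 0, ((154224, ()), 8)]]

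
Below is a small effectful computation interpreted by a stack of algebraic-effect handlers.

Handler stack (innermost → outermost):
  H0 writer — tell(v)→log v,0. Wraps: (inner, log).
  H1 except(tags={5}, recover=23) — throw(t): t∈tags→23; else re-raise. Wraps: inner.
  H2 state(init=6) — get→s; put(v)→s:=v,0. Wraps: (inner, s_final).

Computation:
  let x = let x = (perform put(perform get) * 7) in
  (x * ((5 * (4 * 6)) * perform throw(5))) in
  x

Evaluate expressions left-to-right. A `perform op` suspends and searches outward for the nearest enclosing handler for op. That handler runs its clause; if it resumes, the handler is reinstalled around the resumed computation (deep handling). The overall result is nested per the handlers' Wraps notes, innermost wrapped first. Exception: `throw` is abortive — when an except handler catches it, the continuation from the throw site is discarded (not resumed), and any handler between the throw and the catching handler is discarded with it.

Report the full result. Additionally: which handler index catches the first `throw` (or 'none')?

Answer: (23, 6) ; first throw caught by: H1

Step-by-step:
get @ H2 ⇒ 6
put(6) @ H2 ⇒ s:=6
throw(5) @ H1 caught ⇒ 23
H2 returns (23, 6)
= (23, 6)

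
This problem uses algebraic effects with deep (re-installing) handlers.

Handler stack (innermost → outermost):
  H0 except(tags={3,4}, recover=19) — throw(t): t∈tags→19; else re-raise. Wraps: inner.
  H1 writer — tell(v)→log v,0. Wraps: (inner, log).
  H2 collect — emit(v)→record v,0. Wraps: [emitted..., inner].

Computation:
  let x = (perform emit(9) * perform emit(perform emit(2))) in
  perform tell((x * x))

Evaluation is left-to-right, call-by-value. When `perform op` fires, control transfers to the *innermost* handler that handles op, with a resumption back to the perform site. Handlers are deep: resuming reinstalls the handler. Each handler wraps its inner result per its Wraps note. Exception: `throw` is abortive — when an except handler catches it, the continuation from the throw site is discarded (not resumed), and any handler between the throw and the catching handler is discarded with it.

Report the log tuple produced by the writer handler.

Answer: (0)

Evaluation trace:
emit(9) @ H2 ⇒ out+=9
emit(2) @ H2 ⇒ out+=2
emit(0) @ H2 ⇒ out+=0
tell(0) @ H1 ⇒ log+=0
H0 returns 0
H1 returns (0, (0))
H2 returns [9, 2, 0, (0, (0))]
= [9, 2, 0, (0, (0))]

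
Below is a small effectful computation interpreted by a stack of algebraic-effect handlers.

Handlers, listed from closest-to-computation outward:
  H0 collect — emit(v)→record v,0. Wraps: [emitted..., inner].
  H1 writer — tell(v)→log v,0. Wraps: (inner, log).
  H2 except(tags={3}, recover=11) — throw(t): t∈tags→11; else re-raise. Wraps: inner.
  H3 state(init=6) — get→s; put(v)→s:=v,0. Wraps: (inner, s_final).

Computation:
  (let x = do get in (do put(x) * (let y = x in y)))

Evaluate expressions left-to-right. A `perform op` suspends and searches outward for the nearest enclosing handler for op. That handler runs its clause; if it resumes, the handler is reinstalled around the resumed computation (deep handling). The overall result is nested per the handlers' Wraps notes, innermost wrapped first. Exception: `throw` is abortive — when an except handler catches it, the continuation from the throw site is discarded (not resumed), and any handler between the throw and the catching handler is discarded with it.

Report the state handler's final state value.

Step-by-step:
get @ H3 ⇒ 6
put(6) @ H3 ⇒ s:=6
H0 returns [0]
H1 returns ([0], ())
H2 returns ([0], ())
H3 returns (([0], ()), 6)
= (([0], ()), 6)

Answer: 6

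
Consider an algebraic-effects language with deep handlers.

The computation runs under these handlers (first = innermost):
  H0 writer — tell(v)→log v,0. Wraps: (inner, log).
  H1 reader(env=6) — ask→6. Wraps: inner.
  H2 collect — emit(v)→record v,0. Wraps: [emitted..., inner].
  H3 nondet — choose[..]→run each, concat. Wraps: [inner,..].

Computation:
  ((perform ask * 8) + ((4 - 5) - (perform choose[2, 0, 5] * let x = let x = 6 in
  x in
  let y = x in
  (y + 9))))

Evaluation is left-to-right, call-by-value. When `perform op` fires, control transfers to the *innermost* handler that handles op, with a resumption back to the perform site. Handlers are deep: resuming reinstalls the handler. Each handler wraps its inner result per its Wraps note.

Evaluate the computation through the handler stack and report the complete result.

Answer: [[(17, ())], [(47, ())], [(-28, ())]]

Working:
ask @ H1 ⇒ 6
choose[2, 0, 5] @ H3
  branch[0] choose=2:
    H0 returns (17, ())
    H1 returns (17, ())
    H2 returns [(17, ())]
    H3 returns [[(17, ())]]
  branch[1] choose=0:
    H0 returns (47, ())
    H1 returns (47, ())
    H2 returns [(47, ())]
    H3 returns [[(47, ())]]
  branch[2] choose=5:
    H0 returns (-28, ())
    H1 returns (-28, ())
    H2 returns [(-28, ())]
    H3 returns [[(-28, ())]]
= [[(17, ())], [(47, ())], [(-28, ())]]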